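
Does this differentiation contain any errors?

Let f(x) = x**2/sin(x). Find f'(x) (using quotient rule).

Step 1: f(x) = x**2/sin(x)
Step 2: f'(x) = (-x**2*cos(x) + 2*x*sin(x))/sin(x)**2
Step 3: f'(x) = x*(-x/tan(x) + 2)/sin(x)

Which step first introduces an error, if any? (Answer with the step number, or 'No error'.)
No error

All steps in this derivation are correct.
The final answer f'(x) = x*(-x/tan(x) + 2)/sin(x) is valid.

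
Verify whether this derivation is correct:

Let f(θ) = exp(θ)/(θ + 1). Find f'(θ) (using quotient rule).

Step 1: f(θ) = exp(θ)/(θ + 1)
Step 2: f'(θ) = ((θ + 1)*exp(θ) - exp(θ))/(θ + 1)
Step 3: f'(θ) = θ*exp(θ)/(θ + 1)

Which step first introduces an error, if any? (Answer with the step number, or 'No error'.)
Step 2

Step 2 is incorrect due to a wrong exponent.
The step shows: ((θ + 1)*exp(θ) - exp(θ))/(θ + 1)
The correct value should be: ((θ + 1)*exp(θ) - exp(θ))/(θ + 1)**2

Explanation: The exponent -2 on θ + 1 was incorrectly written as -1: the term ((θ + 1)*exp(θ) - exp(θ))/(θ + 1)**2 was incorrectly written as ((θ + 1)*exp(θ) - exp(θ))/(θ + 1)
The later steps are derived from this incorrect expression, so the error originates in Step 2.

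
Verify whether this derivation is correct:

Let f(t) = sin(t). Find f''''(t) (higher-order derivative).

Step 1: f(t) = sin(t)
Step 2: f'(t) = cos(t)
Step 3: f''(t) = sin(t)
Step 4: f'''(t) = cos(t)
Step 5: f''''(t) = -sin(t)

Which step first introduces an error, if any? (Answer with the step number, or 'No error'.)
Step 3

Step 3 is incorrect due to a sign flip.
The step shows: sin(t)
The correct value should be: -sin(t)

Explanation: The sign of the whole expression was flipped: the term -sin(t) was incorrectly written as sin(t)
The later steps are derived from this incorrect expression, so the error originates in Step 3.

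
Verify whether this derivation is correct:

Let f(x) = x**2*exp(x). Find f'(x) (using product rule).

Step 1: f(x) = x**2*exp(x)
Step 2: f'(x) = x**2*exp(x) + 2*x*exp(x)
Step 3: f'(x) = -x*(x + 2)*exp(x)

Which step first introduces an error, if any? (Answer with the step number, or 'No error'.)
Step 3

Step 3 is incorrect due to a sign flip.
The step shows: -x*(x + 2)*exp(x)
The correct value should be: x*(x + 2)*exp(x)

Explanation: The sign of the whole expression was flipped: the term x*(x + 2)*exp(x) was incorrectly written as -x*(x + 2)*exp(x)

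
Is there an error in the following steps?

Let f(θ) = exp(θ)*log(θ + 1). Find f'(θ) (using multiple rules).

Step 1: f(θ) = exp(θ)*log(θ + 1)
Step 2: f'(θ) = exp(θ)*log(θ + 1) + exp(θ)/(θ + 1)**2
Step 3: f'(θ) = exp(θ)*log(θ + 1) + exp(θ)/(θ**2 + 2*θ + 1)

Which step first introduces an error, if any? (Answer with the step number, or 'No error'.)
Step 2

Step 2 is incorrect due to a wrong exponent.
The step shows: exp(θ)*log(θ + 1) + exp(θ)/(θ + 1)**2
The correct value should be: exp(θ)*log(θ + 1) + exp(θ)/(θ + 1)

Explanation: The exponent -1 on θ + 1 was incorrectly written as -2: the term exp(θ)/(θ + 1) was incorrectly written as exp(θ)/(θ + 1)**2
The later steps are derived from this incorrect expression, so the error originates in Step 2.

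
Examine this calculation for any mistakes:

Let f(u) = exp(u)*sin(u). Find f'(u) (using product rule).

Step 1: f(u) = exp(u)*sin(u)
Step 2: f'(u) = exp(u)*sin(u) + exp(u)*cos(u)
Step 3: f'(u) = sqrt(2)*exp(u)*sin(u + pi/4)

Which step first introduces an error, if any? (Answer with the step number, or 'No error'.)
No error

All steps in this derivation are correct.
The final answer f'(u) = sqrt(2)*exp(u)*sin(u + pi/4) is valid.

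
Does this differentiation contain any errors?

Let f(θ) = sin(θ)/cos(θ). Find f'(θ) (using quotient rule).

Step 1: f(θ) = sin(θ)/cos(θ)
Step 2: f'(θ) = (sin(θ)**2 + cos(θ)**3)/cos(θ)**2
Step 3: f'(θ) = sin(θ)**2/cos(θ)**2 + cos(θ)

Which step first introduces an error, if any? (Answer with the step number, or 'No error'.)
Step 2

Step 2 is incorrect due to a wrong exponent.
The step shows: (sin(θ)**2 + cos(θ)**3)/cos(θ)**2
The correct value should be: (sin(θ)**2 + cos(θ)**2)/cos(θ)**2

Explanation: The exponent 2 on cos(θ) was incorrectly written as 3: the term (sin(θ)**2 + cos(θ)**2)/cos(θ)**2 was incorrectly written as (sin(θ)**2 + cos(θ)**3)/cos(θ)**2
The later steps are derived from this incorrect expression, so the error originates in Step 2.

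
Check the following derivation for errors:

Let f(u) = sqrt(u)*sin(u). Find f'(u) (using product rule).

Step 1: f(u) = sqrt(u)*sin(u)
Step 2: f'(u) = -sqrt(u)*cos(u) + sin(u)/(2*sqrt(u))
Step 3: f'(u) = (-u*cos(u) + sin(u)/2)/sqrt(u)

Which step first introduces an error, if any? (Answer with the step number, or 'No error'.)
Step 2

Step 2 is incorrect due to a sign flip.
The step shows: -sqrt(u)*cos(u) + sin(u)/(2*sqrt(u))
The correct value should be: sqrt(u)*cos(u) + sin(u)/(2*sqrt(u))

Explanation: The sign of one term was flipped: the term sqrt(u)*cos(u) was incorrectly written as -sqrt(u)*cos(u)
The later steps are derived from this incorrect expression, so the error originates in Step 2.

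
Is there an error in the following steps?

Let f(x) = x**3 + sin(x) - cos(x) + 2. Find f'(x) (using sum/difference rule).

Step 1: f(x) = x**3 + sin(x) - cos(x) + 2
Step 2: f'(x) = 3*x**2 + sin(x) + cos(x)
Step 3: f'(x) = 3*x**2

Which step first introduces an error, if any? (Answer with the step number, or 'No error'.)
Step 3

Step 3 is incorrect due to a dropped term.
The step shows: 3*x**2
The correct value should be: 3*x**2 + sqrt(2)*sin(x + pi/4)

Explanation: A term was dropped: the term sqrt(2)*sin(x + pi/4) was incorrectly omitted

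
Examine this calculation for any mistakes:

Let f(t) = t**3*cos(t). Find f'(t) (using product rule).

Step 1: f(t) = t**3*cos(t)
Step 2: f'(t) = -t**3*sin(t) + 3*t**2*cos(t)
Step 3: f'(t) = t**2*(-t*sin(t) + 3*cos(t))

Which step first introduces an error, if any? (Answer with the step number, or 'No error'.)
No error

All steps in this derivation are correct.
The final answer f'(t) = t**2*(-t*sin(t) + 3*cos(t)) is valid.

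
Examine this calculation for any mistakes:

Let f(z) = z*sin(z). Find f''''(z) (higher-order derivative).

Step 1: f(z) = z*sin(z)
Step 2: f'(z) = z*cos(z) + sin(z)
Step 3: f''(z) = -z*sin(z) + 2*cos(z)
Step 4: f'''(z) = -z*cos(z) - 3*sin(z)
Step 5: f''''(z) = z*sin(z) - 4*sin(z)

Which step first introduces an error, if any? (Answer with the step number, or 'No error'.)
Step 5

Step 5 is incorrect due to a wrong trig function.
The step shows: z*sin(z) - 4*sin(z)
The correct value should be: z*sin(z) - 4*cos(z)

Explanation: cos(z) was incorrectly written as sin(z): the term -4*cos(z) was incorrectly written as -4*sin(z)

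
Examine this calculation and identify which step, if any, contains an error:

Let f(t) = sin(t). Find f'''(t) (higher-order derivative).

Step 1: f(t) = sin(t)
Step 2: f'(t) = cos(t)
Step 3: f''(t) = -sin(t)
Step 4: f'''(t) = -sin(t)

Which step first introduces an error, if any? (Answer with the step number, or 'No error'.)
Step 4

Step 4 is incorrect due to a wrong trig function.
The step shows: -sin(t)
The correct value should be: -cos(t)

Explanation: cos(t) was incorrectly written as sin(t): the term -cos(t) was incorrectly written as -sin(t)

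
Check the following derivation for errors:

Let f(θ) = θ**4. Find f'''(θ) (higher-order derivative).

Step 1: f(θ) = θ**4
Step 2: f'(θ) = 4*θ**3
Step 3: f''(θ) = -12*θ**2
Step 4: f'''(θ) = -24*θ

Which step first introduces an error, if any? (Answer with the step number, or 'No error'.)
Step 3

Step 3 is incorrect due to a sign flip.
The step shows: -12*θ**2
The correct value should be: 12*θ**2

Explanation: The sign of the whole expression was flipped: the term 12*θ**2 was incorrectly written as -12*θ**2
The later steps are derived from this incorrect expression, so the error originates in Step 3.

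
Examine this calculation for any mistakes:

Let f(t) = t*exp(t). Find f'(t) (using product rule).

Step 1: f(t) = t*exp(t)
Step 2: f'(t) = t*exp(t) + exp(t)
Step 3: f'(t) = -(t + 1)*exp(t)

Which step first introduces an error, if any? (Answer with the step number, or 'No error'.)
Step 3

Step 3 is incorrect due to a sign flip.
The step shows: -(t + 1)*exp(t)
The correct value should be: (t + 1)*exp(t)

Explanation: The sign of the whole expression was flipped: the term (t + 1)*exp(t) was incorrectly written as -(t + 1)*exp(t)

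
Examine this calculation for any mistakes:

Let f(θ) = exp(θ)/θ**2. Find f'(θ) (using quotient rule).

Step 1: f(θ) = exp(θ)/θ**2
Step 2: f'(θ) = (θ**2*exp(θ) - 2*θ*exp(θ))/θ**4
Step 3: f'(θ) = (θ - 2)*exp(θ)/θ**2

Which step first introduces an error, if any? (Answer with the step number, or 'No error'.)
Step 3

Step 3 is incorrect due to a wrong exponent.
The step shows: (θ - 2)*exp(θ)/θ**2
The correct value should be: (θ - 2)*exp(θ)/θ**3

Explanation: The exponent -3 on θ was incorrectly written as -2: the term (θ - 2)*exp(θ)/θ**3 was incorrectly written as (θ - 2)*exp(θ)/θ**2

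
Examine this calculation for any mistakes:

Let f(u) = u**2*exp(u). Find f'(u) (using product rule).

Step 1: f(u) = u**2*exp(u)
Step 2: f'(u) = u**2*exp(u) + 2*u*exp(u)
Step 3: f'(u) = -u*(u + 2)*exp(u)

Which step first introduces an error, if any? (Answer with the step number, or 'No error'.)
Step 3

Step 3 is incorrect due to a sign flip.
The step shows: -u*(u + 2)*exp(u)
The correct value should be: u*(u + 2)*exp(u)

Explanation: The sign of the whole expression was flipped: the term u*(u + 2)*exp(u) was incorrectly written as -u*(u + 2)*exp(u)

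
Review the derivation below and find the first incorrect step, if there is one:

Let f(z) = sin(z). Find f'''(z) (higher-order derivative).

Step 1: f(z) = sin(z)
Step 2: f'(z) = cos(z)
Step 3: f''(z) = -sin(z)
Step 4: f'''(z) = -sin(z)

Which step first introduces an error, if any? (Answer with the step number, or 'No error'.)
Step 4

Step 4 is incorrect due to a wrong trig function.
The step shows: -sin(z)
The correct value should be: -cos(z)

Explanation: cos(z) was incorrectly written as sin(z): the term -cos(z) was incorrectly written as -sin(z)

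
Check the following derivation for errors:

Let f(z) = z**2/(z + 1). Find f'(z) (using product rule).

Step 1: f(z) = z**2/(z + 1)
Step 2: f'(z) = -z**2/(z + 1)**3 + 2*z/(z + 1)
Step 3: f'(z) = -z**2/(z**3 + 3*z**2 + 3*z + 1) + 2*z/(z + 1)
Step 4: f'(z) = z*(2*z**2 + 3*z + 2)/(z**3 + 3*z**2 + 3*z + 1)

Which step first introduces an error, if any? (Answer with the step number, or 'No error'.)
Step 2

Step 2 is incorrect due to a wrong exponent.
The step shows: -z**2/(z + 1)**3 + 2*z/(z + 1)
The correct value should be: -z**2/(z + 1)**2 + 2*z/(z + 1)

Explanation: The exponent -2 on z + 1 was incorrectly written as -3: the term -z**2/(z + 1)**2 was incorrectly written as -z**2/(z + 1)**3
The later steps are derived from this incorrect expression, so the error originates in Step 2.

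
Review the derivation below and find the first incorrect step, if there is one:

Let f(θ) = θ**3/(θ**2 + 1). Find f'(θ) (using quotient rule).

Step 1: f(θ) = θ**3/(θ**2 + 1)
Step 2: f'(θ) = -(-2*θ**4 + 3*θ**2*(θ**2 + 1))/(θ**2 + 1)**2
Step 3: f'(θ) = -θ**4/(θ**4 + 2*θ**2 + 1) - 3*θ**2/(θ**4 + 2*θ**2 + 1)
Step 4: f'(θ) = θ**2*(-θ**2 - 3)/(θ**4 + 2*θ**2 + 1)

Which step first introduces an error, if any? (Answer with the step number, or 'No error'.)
Step 2

Step 2 is incorrect due to a sign flip.
The step shows: -(-2*θ**4 + 3*θ**2*(θ**2 + 1))/(θ**2 + 1)**2
The correct value should be: (-2*θ**4 + 3*θ**2*(θ**2 + 1))/(θ**2 + 1)**2

Explanation: The sign of the whole expression was flipped: the term (-2*θ**4 + 3*θ**2*(θ**2 + 1))/(θ**2 + 1)**2 was incorrectly written as -(-2*θ**4 + 3*θ**2*(θ**2 + 1))/(θ**2 + 1)**2
The later steps are derived from this incorrect expression, so the error originates in Step 2.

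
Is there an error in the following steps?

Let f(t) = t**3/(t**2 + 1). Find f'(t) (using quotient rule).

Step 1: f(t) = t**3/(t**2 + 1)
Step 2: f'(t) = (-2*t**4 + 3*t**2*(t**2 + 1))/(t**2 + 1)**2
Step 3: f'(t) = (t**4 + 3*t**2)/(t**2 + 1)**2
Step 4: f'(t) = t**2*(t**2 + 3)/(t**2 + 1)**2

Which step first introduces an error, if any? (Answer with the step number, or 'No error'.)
No error

All steps in this derivation are correct.
The final answer f'(t) = t**2*(t**2 + 3)/(t**2 + 1)**2 is valid.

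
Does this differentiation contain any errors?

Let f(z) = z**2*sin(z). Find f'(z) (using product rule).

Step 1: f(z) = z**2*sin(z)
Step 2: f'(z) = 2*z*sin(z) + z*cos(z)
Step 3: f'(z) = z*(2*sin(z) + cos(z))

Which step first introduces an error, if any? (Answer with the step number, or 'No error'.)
Step 2

Step 2 is incorrect due to a wrong exponent.
The step shows: 2*z*sin(z) + z*cos(z)
The correct value should be: z**2*cos(z) + 2*z*sin(z)

Explanation: The exponent 2 on z was incorrectly written as 1: the term z**2*cos(z) was incorrectly written as z*cos(z)
The later steps are derived from this incorrect expression, so the error originates in Step 2.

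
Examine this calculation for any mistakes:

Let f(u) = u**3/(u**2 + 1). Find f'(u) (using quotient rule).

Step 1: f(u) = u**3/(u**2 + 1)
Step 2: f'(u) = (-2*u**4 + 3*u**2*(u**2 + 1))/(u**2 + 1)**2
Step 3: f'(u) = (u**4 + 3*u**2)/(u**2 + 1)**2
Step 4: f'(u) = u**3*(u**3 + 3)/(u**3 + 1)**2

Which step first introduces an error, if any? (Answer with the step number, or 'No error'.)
Step 4

Step 4 is incorrect due to a wrong exponent.
The step shows: u**3*(u**3 + 3)/(u**3 + 1)**2
The correct value should be: u**2*(u**2 + 3)/(u**2 + 1)**2

Explanation: The exponent 2 on u was incorrectly written as 3: the term u**2*(u**2 + 3)/(u**2 + 1)**2 was incorrectly written as u**3*(u**3 + 3)/(u**3 + 1)**2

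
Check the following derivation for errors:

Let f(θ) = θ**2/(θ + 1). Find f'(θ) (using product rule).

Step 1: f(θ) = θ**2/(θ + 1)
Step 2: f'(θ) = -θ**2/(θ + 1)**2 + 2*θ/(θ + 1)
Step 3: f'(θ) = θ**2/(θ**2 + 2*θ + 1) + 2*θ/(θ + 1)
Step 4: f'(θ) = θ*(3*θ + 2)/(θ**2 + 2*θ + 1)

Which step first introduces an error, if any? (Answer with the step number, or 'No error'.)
Step 3

Step 3 is incorrect due to a sign flip.
The step shows: θ**2/(θ**2 + 2*θ + 1) + 2*θ/(θ + 1)
The correct value should be: -θ**2/(θ**2 + 2*θ + 1) + 2*θ/(θ + 1)

Explanation: The sign of one term was flipped: the term -θ**2/(θ**2 + 2*θ + 1) was incorrectly written as θ**2/(θ**2 + 2*θ + 1)
The later steps are derived from this incorrect expression, so the error originates in Step 3.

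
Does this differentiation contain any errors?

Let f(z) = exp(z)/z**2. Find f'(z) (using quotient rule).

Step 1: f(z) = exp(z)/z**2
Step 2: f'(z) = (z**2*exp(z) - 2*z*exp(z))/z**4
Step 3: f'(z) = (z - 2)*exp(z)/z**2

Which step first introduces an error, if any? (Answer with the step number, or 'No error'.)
Step 3

Step 3 is incorrect due to a wrong exponent.
The step shows: (z - 2)*exp(z)/z**2
The correct value should be: (z - 2)*exp(z)/z**3

Explanation: The exponent -3 on z was incorrectly written as -2: the term (z - 2)*exp(z)/z**3 was incorrectly written as (z - 2)*exp(z)/z**2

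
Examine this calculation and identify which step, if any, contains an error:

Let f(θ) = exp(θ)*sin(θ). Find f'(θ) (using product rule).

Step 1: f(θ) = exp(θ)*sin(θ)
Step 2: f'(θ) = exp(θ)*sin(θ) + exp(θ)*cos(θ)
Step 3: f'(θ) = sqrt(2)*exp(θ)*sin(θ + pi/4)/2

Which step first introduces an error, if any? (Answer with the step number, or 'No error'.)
Step 3

Step 3 is incorrect due to a wrong exponent.
The step shows: sqrt(2)*exp(θ)*sin(θ + pi/4)/2
The correct value should be: sqrt(2)*exp(θ)*sin(θ + pi/4)

Explanation: The exponent 1/2 on 2 was incorrectly written as -1/2: the term sqrt(2)*exp(θ)*sin(θ + pi/4) was incorrectly written as sqrt(2)*exp(θ)*sin(θ + pi/4)/2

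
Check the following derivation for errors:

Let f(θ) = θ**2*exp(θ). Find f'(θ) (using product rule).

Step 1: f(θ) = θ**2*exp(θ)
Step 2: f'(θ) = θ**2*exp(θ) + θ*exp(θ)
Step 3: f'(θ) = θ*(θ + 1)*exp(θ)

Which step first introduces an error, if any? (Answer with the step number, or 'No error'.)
Step 2

Step 2 is incorrect due to a wrong coefficient.
The step shows: θ**2*exp(θ) + θ*exp(θ)
The correct value should be: θ**2*exp(θ) + 2*θ*exp(θ)

Explanation: The coefficient 2 was incorrectly written as 1: the term 2*θ*exp(θ) was incorrectly written as θ*exp(θ)
The later steps are derived from this incorrect expression, so the error originates in Step 2.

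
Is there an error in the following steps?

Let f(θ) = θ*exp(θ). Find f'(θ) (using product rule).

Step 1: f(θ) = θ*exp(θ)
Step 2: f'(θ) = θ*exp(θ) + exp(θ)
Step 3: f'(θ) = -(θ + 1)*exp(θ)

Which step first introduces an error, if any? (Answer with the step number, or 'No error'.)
Step 3

Step 3 is incorrect due to a sign flip.
The step shows: -(θ + 1)*exp(θ)
The correct value should be: (θ + 1)*exp(θ)

Explanation: The sign of the whole expression was flipped: the term (θ + 1)*exp(θ) was incorrectly written as -(θ + 1)*exp(θ)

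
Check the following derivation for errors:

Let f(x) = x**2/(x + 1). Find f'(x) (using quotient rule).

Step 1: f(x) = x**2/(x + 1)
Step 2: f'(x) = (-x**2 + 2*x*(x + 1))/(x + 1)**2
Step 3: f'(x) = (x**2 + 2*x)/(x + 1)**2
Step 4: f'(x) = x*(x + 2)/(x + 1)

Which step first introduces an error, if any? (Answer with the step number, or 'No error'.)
Step 4

Step 4 is incorrect due to a wrong exponent.
The step shows: x*(x + 2)/(x + 1)
The correct value should be: x*(x + 2)/(x + 1)**2

Explanation: The exponent -2 on x + 1 was incorrectly written as -1: the term x*(x + 2)/(x + 1)**2 was incorrectly written as x*(x + 2)/(x + 1)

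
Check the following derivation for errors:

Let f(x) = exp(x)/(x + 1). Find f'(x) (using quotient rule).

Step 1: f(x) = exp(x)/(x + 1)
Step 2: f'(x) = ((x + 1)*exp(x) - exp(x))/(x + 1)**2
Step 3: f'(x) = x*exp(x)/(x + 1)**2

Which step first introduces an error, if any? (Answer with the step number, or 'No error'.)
No error

All steps in this derivation are correct.
The final answer f'(x) = x*exp(x)/(x + 1)**2 is valid.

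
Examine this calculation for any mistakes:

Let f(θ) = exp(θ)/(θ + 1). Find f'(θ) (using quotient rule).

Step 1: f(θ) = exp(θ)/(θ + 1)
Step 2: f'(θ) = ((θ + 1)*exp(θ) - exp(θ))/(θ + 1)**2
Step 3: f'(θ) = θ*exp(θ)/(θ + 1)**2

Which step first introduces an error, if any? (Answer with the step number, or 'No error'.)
No error

All steps in this derivation are correct.
The final answer f'(θ) = θ*exp(θ)/(θ + 1)**2 is valid.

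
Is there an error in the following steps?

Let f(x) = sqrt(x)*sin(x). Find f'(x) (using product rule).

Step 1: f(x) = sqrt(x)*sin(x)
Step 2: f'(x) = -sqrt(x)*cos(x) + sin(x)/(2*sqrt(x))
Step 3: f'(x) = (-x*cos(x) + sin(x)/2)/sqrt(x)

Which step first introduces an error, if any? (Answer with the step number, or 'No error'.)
Step 2

Step 2 is incorrect due to a sign flip.
The step shows: -sqrt(x)*cos(x) + sin(x)/(2*sqrt(x))
The correct value should be: sqrt(x)*cos(x) + sin(x)/(2*sqrt(x))

Explanation: The sign of one term was flipped: the term sqrt(x)*cos(x) was incorrectly written as -sqrt(x)*cos(x)
The later steps are derived from this incorrect expression, so the error originates in Step 2.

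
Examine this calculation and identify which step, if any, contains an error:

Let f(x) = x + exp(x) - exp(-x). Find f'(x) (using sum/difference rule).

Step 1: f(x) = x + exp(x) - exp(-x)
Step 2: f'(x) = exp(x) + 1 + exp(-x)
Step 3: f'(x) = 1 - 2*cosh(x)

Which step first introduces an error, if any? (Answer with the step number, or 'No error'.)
Step 3

Step 3 is incorrect due to a sign flip.
The step shows: 1 - 2*cosh(x)
The correct value should be: 2*cosh(x) + 1

Explanation: The sign of one term was flipped: the term 2*cosh(x) was incorrectly written as -2*cosh(x)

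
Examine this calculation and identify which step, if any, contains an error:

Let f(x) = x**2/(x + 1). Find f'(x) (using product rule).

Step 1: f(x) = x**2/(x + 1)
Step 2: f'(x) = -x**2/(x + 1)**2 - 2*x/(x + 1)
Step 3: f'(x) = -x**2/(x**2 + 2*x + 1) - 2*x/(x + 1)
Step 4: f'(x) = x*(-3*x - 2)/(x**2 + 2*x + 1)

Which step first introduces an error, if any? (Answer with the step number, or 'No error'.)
Step 2

Step 2 is incorrect due to a sign flip.
The step shows: -x**2/(x + 1)**2 - 2*x/(x + 1)
The correct value should be: -x**2/(x + 1)**2 + 2*x/(x + 1)

Explanation: The sign of one term was flipped: the term 2*x/(x + 1) was incorrectly written as -2*x/(x + 1)
The later steps are derived from this incorrect expression, so the error originates in Step 2.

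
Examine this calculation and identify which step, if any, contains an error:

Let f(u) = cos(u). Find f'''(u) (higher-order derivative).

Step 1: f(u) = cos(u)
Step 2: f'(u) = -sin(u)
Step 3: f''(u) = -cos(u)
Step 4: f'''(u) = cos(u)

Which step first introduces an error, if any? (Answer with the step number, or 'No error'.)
Step 4

Step 4 is incorrect due to a wrong trig function.
The step shows: cos(u)
The correct value should be: sin(u)

Explanation: sin(u) was incorrectly written as cos(u): the term sin(u) was incorrectly written as cos(u)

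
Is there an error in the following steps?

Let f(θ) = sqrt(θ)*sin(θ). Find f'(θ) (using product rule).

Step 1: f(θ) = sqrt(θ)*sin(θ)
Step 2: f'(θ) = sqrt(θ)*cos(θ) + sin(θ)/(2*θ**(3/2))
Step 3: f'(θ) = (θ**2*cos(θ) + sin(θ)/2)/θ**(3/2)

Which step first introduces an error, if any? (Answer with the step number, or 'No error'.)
Step 2

Step 2 is incorrect due to a wrong exponent.
The step shows: sqrt(θ)*cos(θ) + sin(θ)/(2*θ**(3/2))
The correct value should be: sqrt(θ)*cos(θ) + sin(θ)/(2*sqrt(θ))

Explanation: The exponent -1/2 on θ was incorrectly written as -3/2: the term sin(θ)/(2*sqrt(θ)) was incorrectly written as sin(θ)/(2*θ**(3/2))
The later steps are derived from this incorrect expression, so the error originates in Step 2.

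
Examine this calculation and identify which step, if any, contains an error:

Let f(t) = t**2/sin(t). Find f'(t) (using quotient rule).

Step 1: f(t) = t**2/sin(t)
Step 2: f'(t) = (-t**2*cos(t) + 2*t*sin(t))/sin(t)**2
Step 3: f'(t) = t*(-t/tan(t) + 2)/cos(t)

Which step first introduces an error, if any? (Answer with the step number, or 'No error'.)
Step 3

Step 3 is incorrect due to a wrong trig function.
The step shows: t*(-t/tan(t) + 2)/cos(t)
The correct value should be: t*(-t/tan(t) + 2)/sin(t)

Explanation: sin(t) was incorrectly written as cos(t): the term t*(-t/tan(t) + 2)/sin(t) was incorrectly written as t*(-t/tan(t) + 2)/cos(t)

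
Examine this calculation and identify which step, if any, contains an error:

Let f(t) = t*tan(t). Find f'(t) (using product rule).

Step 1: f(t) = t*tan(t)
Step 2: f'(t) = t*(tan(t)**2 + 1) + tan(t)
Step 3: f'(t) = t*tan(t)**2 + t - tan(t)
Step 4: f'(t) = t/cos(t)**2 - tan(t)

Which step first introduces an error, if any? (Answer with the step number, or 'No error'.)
Step 3

Step 3 is incorrect due to a sign flip.
The step shows: t*tan(t)**2 + t - tan(t)
The correct value should be: t*tan(t)**2 + t + tan(t)

Explanation: The sign of one term was flipped: the term tan(t) was incorrectly written as -tan(t)
The later steps are derived from this incorrect expression, so the error originates in Step 3.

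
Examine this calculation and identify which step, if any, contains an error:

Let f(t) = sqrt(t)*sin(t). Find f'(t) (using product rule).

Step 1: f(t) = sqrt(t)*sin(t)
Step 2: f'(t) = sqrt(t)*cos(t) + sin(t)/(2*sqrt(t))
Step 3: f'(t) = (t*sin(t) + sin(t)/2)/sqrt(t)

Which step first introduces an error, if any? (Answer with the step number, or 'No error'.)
Step 3

Step 3 is incorrect due to a wrong trig function.
The step shows: (t*sin(t) + sin(t)/2)/sqrt(t)
The correct value should be: (t*cos(t) + sin(t)/2)/sqrt(t)

Explanation: cos(t) was incorrectly written as sin(t): the term (t*cos(t) + sin(t)/2)/sqrt(t) was incorrectly written as (t*sin(t) + sin(t)/2)/sqrt(t)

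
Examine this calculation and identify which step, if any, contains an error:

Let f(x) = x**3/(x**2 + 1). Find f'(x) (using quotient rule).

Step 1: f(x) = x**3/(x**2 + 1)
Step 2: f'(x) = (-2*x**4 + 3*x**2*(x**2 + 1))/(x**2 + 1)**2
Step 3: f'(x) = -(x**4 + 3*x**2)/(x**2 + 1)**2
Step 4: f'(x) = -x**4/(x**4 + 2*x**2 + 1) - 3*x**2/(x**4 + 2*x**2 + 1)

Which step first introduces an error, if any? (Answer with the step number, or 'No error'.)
Step 3

Step 3 is incorrect due to a sign flip.
The step shows: -(x**4 + 3*x**2)/(x**2 + 1)**2
The correct value should be: (x**4 + 3*x**2)/(x**2 + 1)**2

Explanation: The sign of the whole expression was flipped: the term (x**4 + 3*x**2)/(x**2 + 1)**2 was incorrectly written as -(x**4 + 3*x**2)/(x**2 + 1)**2
The later steps are derived from this incorrect expression, so the error originates in Step 3.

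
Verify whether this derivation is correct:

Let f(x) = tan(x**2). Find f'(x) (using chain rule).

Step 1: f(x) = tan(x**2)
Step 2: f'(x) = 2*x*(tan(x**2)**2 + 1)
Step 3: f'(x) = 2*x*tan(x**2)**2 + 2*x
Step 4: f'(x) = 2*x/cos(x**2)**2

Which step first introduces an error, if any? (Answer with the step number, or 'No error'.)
No error

All steps in this derivation are correct.
The final answer f'(x) = 2*x/cos(x**2)**2 is valid.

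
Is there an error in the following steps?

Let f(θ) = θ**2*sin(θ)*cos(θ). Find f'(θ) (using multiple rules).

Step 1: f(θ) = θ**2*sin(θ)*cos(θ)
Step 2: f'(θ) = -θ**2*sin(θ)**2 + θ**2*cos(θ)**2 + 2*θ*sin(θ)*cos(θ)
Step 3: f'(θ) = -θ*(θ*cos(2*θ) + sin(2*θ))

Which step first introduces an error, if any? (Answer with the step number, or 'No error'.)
Step 3

Step 3 is incorrect due to a sign flip.
The step shows: -θ*(θ*cos(2*θ) + sin(2*θ))
The correct value should be: θ*(θ*cos(2*θ) + sin(2*θ))

Explanation: The sign of the whole expression was flipped: the term θ*(θ*cos(2*θ) + sin(2*θ)) was incorrectly written as -θ*(θ*cos(2*θ) + sin(2*θ))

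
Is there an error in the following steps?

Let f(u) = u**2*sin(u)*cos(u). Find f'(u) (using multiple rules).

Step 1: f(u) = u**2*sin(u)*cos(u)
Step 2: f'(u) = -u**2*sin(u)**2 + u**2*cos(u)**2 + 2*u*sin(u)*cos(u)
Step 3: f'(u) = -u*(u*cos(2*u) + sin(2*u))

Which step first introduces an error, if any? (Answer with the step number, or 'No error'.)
Step 3

Step 3 is incorrect due to a sign flip.
The step shows: -u*(u*cos(2*u) + sin(2*u))
The correct value should be: u*(u*cos(2*u) + sin(2*u))

Explanation: The sign of the whole expression was flipped: the term u*(u*cos(2*u) + sin(2*u)) was incorrectly written as -u*(u*cos(2*u) + sin(2*u))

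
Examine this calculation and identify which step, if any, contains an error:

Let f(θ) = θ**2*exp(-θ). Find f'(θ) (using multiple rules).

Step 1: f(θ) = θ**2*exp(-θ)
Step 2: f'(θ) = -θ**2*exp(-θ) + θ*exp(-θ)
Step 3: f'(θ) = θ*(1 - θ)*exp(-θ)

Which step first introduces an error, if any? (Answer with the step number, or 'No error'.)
Step 2

Step 2 is incorrect due to a wrong coefficient.
The step shows: -θ**2*exp(-θ) + θ*exp(-θ)
The correct value should be: -θ**2*exp(-θ) + 2*θ*exp(-θ)

Explanation: The coefficient 2 was incorrectly written as 1: the term 2*θ*exp(-θ) was incorrectly written as θ*exp(-θ)
The later steps are derived from this incorrect expression, so the error originates in Step 2.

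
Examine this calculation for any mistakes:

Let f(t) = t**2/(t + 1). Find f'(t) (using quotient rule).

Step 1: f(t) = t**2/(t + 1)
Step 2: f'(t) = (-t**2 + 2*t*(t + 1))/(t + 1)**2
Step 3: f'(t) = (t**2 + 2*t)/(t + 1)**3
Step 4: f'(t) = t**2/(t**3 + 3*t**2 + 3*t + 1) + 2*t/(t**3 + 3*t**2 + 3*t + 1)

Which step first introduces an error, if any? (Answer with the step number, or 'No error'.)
Step 3

Step 3 is incorrect due to a wrong exponent.
The step shows: (t**2 + 2*t)/(t + 1)**3
The correct value should be: (t**2 + 2*t)/(t + 1)**2

Explanation: The exponent -2 on t + 1 was incorrectly written as -3: the term (t**2 + 2*t)/(t + 1)**2 was incorrectly written as (t**2 + 2*t)/(t + 1)**3
The later steps are derived from this incorrect expression, so the error originates in Step 3.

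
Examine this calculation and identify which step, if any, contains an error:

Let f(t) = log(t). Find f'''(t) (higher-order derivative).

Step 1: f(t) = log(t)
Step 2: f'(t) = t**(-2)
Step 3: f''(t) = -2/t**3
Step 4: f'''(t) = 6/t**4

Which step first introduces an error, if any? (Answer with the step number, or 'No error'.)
Step 2

Step 2 is incorrect due to a wrong exponent.
The step shows: t**(-2)
The correct value should be: 1/t

Explanation: The exponent -1 on t was incorrectly written as -2: the term 1/t was incorrectly written as t**(-2)
The later steps are derived from this incorrect expression, so the error originates in Step 2.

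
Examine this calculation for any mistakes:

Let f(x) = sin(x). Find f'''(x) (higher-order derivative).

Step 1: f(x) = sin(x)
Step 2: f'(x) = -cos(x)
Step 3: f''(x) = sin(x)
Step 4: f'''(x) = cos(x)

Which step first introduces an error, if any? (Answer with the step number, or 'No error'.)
Step 2

Step 2 is incorrect due to a sign flip.
The step shows: -cos(x)
The correct value should be: cos(x)

Explanation: The sign of the whole expression was flipped: the term cos(x) was incorrectly written as -cos(x)
The later steps are derived from this incorrect expression, so the error originates in Step 2.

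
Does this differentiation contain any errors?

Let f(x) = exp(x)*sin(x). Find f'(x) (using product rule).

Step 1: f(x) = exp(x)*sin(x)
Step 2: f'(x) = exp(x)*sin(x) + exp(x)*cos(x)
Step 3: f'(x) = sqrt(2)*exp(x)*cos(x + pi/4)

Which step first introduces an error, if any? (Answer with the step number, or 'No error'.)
Step 3

Step 3 is incorrect due to a wrong trig function.
The step shows: sqrt(2)*exp(x)*cos(x + pi/4)
The correct value should be: sqrt(2)*exp(x)*sin(x + pi/4)

Explanation: sin(x + pi/4) was incorrectly written as cos(x + pi/4): the term sqrt(2)*exp(x)*sin(x + pi/4) was incorrectly written as sqrt(2)*exp(x)*cos(x + pi/4)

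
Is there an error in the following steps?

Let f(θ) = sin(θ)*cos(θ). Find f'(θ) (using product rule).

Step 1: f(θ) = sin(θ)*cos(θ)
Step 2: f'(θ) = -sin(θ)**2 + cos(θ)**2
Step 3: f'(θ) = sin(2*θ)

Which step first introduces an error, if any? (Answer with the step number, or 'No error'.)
Step 3

Step 3 is incorrect due to a wrong trig function.
The step shows: sin(2*θ)
The correct value should be: cos(2*θ)

Explanation: cos(2*θ) was incorrectly written as sin(2*θ): the term cos(2*θ) was incorrectly written as sin(2*θ)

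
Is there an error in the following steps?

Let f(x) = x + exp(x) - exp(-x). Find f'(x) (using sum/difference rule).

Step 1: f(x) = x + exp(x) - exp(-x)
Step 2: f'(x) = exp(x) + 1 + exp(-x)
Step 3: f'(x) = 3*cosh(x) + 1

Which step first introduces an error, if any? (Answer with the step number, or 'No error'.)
Step 3

Step 3 is incorrect due to a wrong coefficient.
The step shows: 3*cosh(x) + 1
The correct value should be: 2*cosh(x) + 1

Explanation: The coefficient 2 was incorrectly written as 3: the term 2*cosh(x) was incorrectly written as 3*cosh(x)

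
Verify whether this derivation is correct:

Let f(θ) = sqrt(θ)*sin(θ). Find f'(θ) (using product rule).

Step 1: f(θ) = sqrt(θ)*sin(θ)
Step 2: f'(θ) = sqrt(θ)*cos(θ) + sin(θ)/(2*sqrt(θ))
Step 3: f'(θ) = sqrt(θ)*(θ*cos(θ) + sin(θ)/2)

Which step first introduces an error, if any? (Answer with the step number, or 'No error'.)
Step 3

Step 3 is incorrect due to a wrong exponent.
The step shows: sqrt(θ)*(θ*cos(θ) + sin(θ)/2)
The correct value should be: (θ*cos(θ) + sin(θ)/2)/sqrt(θ)

Explanation: The exponent -1/2 on θ was incorrectly written as 1/2: the term (θ*cos(θ) + sin(θ)/2)/sqrt(θ) was incorrectly written as sqrt(θ)*(θ*cos(θ) + sin(θ)/2)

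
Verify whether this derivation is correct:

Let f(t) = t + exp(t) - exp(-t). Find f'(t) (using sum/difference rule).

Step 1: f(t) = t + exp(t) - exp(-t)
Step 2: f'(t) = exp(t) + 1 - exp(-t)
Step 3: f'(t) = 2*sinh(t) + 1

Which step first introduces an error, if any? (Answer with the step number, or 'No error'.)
Step 2

Step 2 is incorrect due to a sign flip.
The step shows: exp(t) + 1 - exp(-t)
The correct value should be: exp(t) + 1 + exp(-t)

Explanation: The sign of one term was flipped: the term exp(-t) was incorrectly written as -exp(-t)
The later steps are derived from this incorrect expression, so the error originates in Step 2.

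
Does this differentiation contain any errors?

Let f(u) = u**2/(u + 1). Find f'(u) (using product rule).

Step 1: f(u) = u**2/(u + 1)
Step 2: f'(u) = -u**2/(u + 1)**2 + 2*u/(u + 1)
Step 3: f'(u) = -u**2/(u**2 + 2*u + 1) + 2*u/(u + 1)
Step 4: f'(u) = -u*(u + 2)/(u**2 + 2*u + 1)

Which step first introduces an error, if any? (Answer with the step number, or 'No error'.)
Step 4

Step 4 is incorrect due to a sign flip.
The step shows: -u*(u + 2)/(u**2 + 2*u + 1)
The correct value should be: u*(u + 2)/(u**2 + 2*u + 1)

Explanation: The sign of the whole expression was flipped: the term u*(u + 2)/(u**2 + 2*u + 1) was incorrectly written as -u*(u + 2)/(u**2 + 2*u + 1)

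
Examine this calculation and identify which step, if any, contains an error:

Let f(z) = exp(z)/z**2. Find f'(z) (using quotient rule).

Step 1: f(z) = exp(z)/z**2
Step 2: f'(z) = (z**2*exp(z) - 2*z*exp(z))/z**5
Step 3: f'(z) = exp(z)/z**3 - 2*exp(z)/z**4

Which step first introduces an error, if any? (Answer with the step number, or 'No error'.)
Step 2

Step 2 is incorrect due to a wrong exponent.
The step shows: (z**2*exp(z) - 2*z*exp(z))/z**5
The correct value should be: (z**2*exp(z) - 2*z*exp(z))/z**4

Explanation: The exponent -4 on z was incorrectly written as -5: the term (z**2*exp(z) - 2*z*exp(z))/z**4 was incorrectly written as (z**2*exp(z) - 2*z*exp(z))/z**5
The later steps are derived from this incorrect expression, so the error originates in Step 2.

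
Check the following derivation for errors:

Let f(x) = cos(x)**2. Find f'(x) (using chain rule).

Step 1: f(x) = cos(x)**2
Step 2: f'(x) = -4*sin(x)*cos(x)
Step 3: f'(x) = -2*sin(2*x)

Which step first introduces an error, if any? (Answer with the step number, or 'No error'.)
Step 2

Step 2 is incorrect due to a wrong coefficient.
The step shows: -4*sin(x)*cos(x)
The correct value should be: -2*sin(x)*cos(x)

Explanation: The coefficient -2 was incorrectly written as -4: the term -2*sin(x)*cos(x) was incorrectly written as -4*sin(x)*cos(x)
The later steps are derived from this incorrect expression, so the error originates in Step 2.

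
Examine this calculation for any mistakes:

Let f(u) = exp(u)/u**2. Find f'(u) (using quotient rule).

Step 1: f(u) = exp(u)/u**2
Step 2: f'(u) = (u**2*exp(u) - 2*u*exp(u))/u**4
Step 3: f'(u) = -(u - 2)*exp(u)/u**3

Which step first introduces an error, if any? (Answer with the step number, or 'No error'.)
Step 3

Step 3 is incorrect due to a sign flip.
The step shows: -(u - 2)*exp(u)/u**3
The correct value should be: (u - 2)*exp(u)/u**3

Explanation: The sign of the whole expression was flipped: the term (u - 2)*exp(u)/u**3 was incorrectly written as -(u - 2)*exp(u)/u**3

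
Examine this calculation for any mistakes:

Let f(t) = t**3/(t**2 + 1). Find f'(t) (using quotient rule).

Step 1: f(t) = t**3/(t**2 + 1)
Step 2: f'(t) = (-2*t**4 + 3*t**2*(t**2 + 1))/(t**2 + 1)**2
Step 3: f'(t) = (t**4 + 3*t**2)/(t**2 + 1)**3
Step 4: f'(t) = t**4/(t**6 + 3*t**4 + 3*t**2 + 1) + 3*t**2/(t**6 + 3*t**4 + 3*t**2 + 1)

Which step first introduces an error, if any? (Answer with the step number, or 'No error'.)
Step 3

Step 3 is incorrect due to a wrong exponent.
The step shows: (t**4 + 3*t**2)/(t**2 + 1)**3
The correct value should be: (t**4 + 3*t**2)/(t**2 + 1)**2

Explanation: The exponent -2 on t**2 + 1 was incorrectly written as -3: the term (t**4 + 3*t**2)/(t**2 + 1)**2 was incorrectly written as (t**4 + 3*t**2)/(t**2 + 1)**3
The later steps are derived from this incorrect expression, so the error originates in Step 3.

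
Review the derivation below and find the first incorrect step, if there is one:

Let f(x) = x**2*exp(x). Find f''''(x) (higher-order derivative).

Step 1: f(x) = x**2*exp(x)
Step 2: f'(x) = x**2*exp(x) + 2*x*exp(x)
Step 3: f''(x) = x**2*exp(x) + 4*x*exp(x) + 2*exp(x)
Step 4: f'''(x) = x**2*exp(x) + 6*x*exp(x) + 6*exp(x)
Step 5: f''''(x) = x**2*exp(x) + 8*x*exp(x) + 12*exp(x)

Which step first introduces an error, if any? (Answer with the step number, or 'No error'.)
No error

All steps in this derivation are correct.
The final answer f''''(x) = x**2*exp(x) + 8*x*exp(x) + 12*exp(x) is valid.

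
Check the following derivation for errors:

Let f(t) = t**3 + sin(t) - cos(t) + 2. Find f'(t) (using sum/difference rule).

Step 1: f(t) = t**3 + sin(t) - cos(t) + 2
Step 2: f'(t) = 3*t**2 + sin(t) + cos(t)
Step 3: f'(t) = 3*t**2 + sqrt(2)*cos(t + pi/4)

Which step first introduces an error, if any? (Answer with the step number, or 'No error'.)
Step 3

Step 3 is incorrect due to a wrong trig function.
The step shows: 3*t**2 + sqrt(2)*cos(t + pi/4)
The correct value should be: 3*t**2 + sqrt(2)*sin(t + pi/4)

Explanation: sin(t + pi/4) was incorrectly written as cos(t + pi/4): the term sqrt(2)*sin(t + pi/4) was incorrectly written as sqrt(2)*cos(t + pi/4)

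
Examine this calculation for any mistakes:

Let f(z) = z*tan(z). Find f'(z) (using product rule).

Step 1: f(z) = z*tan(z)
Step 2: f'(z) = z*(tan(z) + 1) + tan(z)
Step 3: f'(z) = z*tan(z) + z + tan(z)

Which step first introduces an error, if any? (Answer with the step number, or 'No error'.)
Step 2

Step 2 is incorrect due to a wrong exponent.
The step shows: z*(tan(z) + 1) + tan(z)
The correct value should be: z*(tan(z)**2 + 1) + tan(z)

Explanation: The exponent 2 on tan(z) was incorrectly written as 1: the term z*(tan(z)**2 + 1) was incorrectly written as z*(tan(z) + 1)
The later steps are derived from this incorrect expression, so the error originates in Step 2.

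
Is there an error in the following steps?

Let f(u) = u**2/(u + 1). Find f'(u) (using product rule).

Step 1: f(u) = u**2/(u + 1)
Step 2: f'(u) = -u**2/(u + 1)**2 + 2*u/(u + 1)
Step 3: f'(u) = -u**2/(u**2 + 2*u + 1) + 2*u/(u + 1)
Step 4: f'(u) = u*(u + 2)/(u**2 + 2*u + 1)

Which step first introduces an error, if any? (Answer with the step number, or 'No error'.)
No error

All steps in this derivation are correct.
The final answer f'(u) = u*(u + 2)/(u**2 + 2*u + 1) is valid.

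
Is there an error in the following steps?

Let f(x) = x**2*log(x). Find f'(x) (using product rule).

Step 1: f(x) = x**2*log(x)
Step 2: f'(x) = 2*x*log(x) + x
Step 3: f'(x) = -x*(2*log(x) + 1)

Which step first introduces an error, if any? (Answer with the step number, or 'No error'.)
Step 3

Step 3 is incorrect due to a sign flip.
The step shows: -x*(2*log(x) + 1)
The correct value should be: x*(2*log(x) + 1)

Explanation: The sign of the whole expression was flipped: the term x*(2*log(x) + 1) was incorrectly written as -x*(2*log(x) + 1)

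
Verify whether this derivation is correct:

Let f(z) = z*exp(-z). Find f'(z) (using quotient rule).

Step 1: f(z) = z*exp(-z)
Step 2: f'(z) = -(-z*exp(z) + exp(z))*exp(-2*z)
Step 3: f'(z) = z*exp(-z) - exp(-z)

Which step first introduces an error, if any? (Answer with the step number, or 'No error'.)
Step 2

Step 2 is incorrect due to a sign flip.
The step shows: -(-z*exp(z) + exp(z))*exp(-2*z)
The correct value should be: (-z*exp(z) + exp(z))*exp(-2*z)

Explanation: The sign of the whole expression was flipped: the term (-z*exp(z) + exp(z))*exp(-2*z) was incorrectly written as -(-z*exp(z) + exp(z))*exp(-2*z)
The later steps are derived from this incorrect expression, so the error originates in Step 2.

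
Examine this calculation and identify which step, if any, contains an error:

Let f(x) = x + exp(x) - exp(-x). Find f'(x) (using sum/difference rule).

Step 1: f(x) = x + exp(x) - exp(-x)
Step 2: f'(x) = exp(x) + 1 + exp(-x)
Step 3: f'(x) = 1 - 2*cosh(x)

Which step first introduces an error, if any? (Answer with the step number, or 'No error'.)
Step 3

Step 3 is incorrect due to a sign flip.
The step shows: 1 - 2*cosh(x)
The correct value should be: 2*cosh(x) + 1

Explanation: The sign of one term was flipped: the term 2*cosh(x) was incorrectly written as -2*cosh(x)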